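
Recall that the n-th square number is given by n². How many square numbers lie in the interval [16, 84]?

6

The n-th square number is n².
Smallest index with value ≥ 16: n = 4 (giving 16).
Largest index with value ≤ 84: n = 9 (giving 81).
Indices 4 through 9: 6 terms.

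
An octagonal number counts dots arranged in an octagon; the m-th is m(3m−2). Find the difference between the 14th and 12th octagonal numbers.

14·(3·14 − 2) = 560 and 12·(3·12 − 2) = 408.
Difference: 560 − 408 = 152.

152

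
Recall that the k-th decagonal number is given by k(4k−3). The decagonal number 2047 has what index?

23

Set n(4n−3) = 2047, giving 4n² − 3n − 2047 = 0.
The discriminant is 9 + 16·2047 = 32761, and √32761 = 181.
So n = (3 + 181) / 8 = 184/8 = 23.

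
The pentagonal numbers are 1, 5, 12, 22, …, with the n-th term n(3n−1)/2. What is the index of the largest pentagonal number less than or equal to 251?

13

Solve n(3n−1)/2 ≤ 251 for integer n.
n = 13 gives 247 ≤ 251, while n = 14 gives 287 > 251; so the answer is index 13.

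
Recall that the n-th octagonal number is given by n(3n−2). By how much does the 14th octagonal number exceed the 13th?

Consecutive octagonal numbers differ by 6n − 5: here 6·14 − 5 = 79.

79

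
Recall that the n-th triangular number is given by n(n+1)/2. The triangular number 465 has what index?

30

Set n(n+1)/2 = 465, giving n² + n − 930 = 0.
So n = (-1 + 61) / 2 = 60/2 = 30.
Check: 30·31/2 = 465. ✓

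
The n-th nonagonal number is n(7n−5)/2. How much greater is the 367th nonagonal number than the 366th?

2563

Consecutive nonagonal numbers differ by 7n − 6: here 7·367 − 6 = 2563.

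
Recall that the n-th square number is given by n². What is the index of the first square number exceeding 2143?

Solve n² > 2143 for integer n.
The largest n with value ≤ 2143 is 46 (since 2116 ≤ 2143 < 2209), so the first above is n = 47, value 2209.

47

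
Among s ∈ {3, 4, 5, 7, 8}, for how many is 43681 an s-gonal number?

s = 3: P(3, 295) = 43660 and P(3, 296) = 43956; 43681 is not s-gonal.
s = 4: P(4, 209) = 43681. ✓
s = 5: P(5, 170) = 43265 and P(5, 171) = 43776; 43681 is not s-gonal.
s = 7: P(7, 132) = 43362 and P(7, 133) = 44023; 43681 is not s-gonal.
s = 8: P(8, 121) = 43681. ✓
Hits: s ∈ {4, 8} → 2.

2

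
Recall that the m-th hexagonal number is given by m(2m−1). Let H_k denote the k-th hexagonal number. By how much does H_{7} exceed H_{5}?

7·(2·7 − 1) = 91 and 5·(2·5 − 1) = 45.
Difference: 91 − 45 = 46.

46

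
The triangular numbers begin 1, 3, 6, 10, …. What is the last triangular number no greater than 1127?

1081

Solve n(n+1)/2 ≤ 1127 for integer n.
n = 46 gives 1081 ≤ 1127, while n = 47 gives 1128 > 1127; so the answer is 1081.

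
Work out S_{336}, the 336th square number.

336² = 112896.

112896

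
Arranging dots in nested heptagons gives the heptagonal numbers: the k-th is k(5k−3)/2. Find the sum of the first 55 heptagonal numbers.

Σ i(5i−3)/2 = (5Σi² − 3Σi) / 2 over i = 1..55.
Σi = 1540 and Σi² = 56980.
(5·56980 − 3·1540) / 2 = 280280/2 = 140140.

140140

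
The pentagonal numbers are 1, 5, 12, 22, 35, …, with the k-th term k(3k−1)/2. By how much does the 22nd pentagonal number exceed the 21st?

64

Consecutive pentagonal numbers differ by 3n − 2: here 3·22 − 2 = 64.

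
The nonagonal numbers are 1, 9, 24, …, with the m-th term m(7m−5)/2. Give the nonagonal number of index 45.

6975

The 45th nonagonal number is n(7n−5)/2 with n = 45.
45·(7·45 − 5)/2 = 45·310/2 = 45·155 = 6975.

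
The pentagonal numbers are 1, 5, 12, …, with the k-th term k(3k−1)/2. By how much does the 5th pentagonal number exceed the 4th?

13

Consecutive pentagonal numbers differ by 3n − 2: here 3·5 − 2 = 13.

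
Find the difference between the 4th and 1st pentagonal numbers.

4·(3·4 − 1)/2 = 22 and 1·(3·1 − 1)/2 = 1.
Difference: 22 − 1 = 21.

21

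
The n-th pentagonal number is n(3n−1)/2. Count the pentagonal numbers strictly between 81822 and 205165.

136

The n-th pentagonal number is n(3n−1)/2.
Smallest index with value > 81822: n = 234 (giving 82017).
Largest index with value < 205165: n = 369 (giving 204057).
Indices 234 through 369: 136 terms.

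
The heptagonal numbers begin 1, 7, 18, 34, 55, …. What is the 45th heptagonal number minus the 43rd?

45·(5·45 − 3)/2 = 4995 and 43·(5·43 − 3)/2 = 4558.
Difference: 4995 − 4558 = 437.

437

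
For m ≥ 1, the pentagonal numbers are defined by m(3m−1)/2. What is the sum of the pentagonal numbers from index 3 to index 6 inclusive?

Σ i(3i−1)/2 = (3Σi² − Σi) / 2 over i = 3..6.
Σi = 21 − 3 = 18 and Σi² = 91 − 5 = 86.
(3·86 − 1·18) / 2 = 240/2 = 120.

120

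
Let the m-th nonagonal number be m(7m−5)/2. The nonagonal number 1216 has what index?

Set n(7n−5)/2 = 1216, giving 7n² − 5n − 2432 = 0.
The discriminant is 25 + 56·1216 = 68121, and √68121 = 261.
So n = (5 + 261) / 14 = 266/14 = 19.

19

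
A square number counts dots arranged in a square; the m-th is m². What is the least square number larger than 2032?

Solve n² > 2032 for integer n.
The largest n with value ≤ 2032 is 45 (since 2025 ≤ 2032 < 2116), so the first above is n = 46, value 2116.

2116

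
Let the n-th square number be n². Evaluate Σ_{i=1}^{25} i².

5525

Σ_{i=1}^{25} i² = 25·26·51/6 = 5525.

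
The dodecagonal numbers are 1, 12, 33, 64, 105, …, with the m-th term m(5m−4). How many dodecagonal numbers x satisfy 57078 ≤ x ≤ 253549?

The n-th dodecagonal number is n(5n−4).
Smallest index with value ≥ 57078: n = 108 (giving 57888).
Largest index with value ≤ 253549: n = 225 (giving 252225).
Indices 108 through 225: 118 terms.

118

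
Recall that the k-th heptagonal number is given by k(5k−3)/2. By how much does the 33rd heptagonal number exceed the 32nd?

Consecutive heptagonal numbers differ by 5n − 4: here 5·33 − 4 = 161.

161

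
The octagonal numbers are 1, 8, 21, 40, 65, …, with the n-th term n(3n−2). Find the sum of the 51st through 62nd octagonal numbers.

113994

Σ i(3i−2) = 3Σi² − 2Σi over i = 51..62.
Σi = 1953 − 1275 = 678 and Σi² = 81375 − 42925 = 38450.
3·38450 − 2·678 = 113994.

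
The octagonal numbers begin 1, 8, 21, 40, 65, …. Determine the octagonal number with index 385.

The 385th octagonal number is n(3n−2) with n = 385.
385·(3·385 − 2) = 385·1153 = 443905.

443905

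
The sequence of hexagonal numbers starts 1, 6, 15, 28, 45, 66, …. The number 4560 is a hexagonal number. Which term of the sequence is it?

48

Set n(2n−1) = 4560, giving 2n² − n − 4560 = 0.
The discriminant is 1 + 8·4560 = 36481, and √36481 = 191.
So n = (1 + 191) / 4 = 192/4 = 48.
Check: 48·(2·48 − 1) = 4560. ✓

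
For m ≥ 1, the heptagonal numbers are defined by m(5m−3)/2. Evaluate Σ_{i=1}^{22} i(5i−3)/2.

9108

Σ i(5i−3)/2 = (5Σi² − 3Σi) / 2 over i = 1..22.
Σi = 253 and Σi² = 3795.
(5·3795 − 3·253) / 2 = 18216/2 = 9108.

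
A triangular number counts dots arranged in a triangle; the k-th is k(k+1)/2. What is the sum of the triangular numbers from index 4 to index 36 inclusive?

Σ i(i+1)/2 = (Σi² + Σi) / 2 over i = 4..36.
Σi = 666 − 6 = 660 and Σi² = 16206 − 14 = 16192.
(1·16192 + 1·660) / 2 = 16852/2 = 8426.

8426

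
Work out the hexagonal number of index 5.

The 5th hexagonal number is n(2n−1) with n = 5.
5·(2·5 − 1) = 5·9 = 45.

45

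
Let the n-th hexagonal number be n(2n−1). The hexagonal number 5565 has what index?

Set n(2n−1) = 5565, giving 2n² − n − 5565 = 0.
The discriminant is 1 + 8·5565 = 44521, and √44521 = 211.
So n = (1 + 211) / 4 = 212/4 = 53.

53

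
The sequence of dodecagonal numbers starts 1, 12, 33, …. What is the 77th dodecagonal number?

77·(5·77 − 4) = 77·381 = 29337.

29337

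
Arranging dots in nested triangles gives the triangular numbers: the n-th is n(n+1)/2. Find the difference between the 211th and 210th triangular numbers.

211

Consecutive triangular numbers differ by n: T_{211} − T_{210} = 211.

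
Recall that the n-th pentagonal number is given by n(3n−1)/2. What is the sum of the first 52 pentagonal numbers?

71656

Σ i(3i−1)/2 = (3Σi² − Σi) / 2 over i = 1..52.
Σi = 1378 and Σi² = 48230.
(3·48230 − 1·1378) / 2 = 143312/2 = 71656.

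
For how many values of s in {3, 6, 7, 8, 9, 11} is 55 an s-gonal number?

s = 3: P(3, 10) = 55. ✓
s = 6: P(6, 5) = 45 and P(6, 6) = 66; 55 is not s-gonal.
s = 7: P(7, 5) = 55. ✓
s = 8: P(8, 4) = 40 and P(8, 5) = 65; 55 is not s-gonal.
s = 9: P(9, 4) = 46 and P(9, 5) = 75; 55 is not s-gonal.
s = 11: P(11, 3) = 30 and P(11, 4) = 58; 55 is not s-gonal.
Hits: s ∈ {3, 7} → 2.

2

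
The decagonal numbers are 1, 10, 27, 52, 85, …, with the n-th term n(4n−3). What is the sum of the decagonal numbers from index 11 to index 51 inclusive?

Σ i(4i−3) = 4Σi² − 3Σi over i = 11..51.
Σi = 1326 − 55 = 1271 and Σi² = 45526 − 385 = 45141.
4·45141 − 3·1271 = 176751.

176751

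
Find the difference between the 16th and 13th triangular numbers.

16·17/2 = 136 and 13·14/2 = 91.
Difference: 136 − 91 = 45.

45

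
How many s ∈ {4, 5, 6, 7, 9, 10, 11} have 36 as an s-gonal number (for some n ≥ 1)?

s = 4: P(4, 6) = 36. ✓
s = 5: P(5, 5) = 35 and P(5, 6) = 51; 36 is not s-gonal.
s = 6: P(6, 4) = 28 and P(6, 5) = 45; 36 is not s-gonal.
s = 7: P(7, 4) = 34 and P(7, 5) = 55; 36 is not s-gonal.
s = 9: P(9, 3) = 24 and P(9, 4) = 46; 36 is not s-gonal.
s = 10: P(10, 3) = 27 and P(10, 4) = 52; 36 is not s-gonal.
s = 11: P(11, 3) = 30 and P(11, 4) = 58; 36 is not s-gonal.
Hits: s ∈ {4} → 1.

1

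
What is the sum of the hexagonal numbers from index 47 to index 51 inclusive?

Σ i(2i−1) = 2Σi² − Σi over i = 47..51.
Σi = 1326 − 1081 = 245 and Σi² = 45526 − 33511 = 12015.
2·12015 − 1·245 = 23785.

23785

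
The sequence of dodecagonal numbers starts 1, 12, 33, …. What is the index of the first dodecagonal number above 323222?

255

Solve n(5n−4) > 323222 for integer n.
The largest n with value ≤ 323222 is 254 (since 321564 ≤ 323222 < 324105), so the first above is n = 255, value 324105.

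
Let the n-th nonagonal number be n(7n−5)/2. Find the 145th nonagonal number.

The 145th nonagonal number is n(7n−5)/2 with n = 145.
145·(7·145 − 5)/2 = 145·1010/2 = 145·505 = 73225.

73225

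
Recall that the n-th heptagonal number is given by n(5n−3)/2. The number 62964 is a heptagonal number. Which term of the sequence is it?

159

Set n(5n−3)/2 = 62964, giving 5n² − 3n − 125928 = 0.
The discriminant is 9 + 40·62964 = 2518569, and √2518569 = 1587.
So n = (3 + 1587) / 10 = 1590/10 = 159.
Check: 159·(5·159 − 3)/2 = 62964. ✓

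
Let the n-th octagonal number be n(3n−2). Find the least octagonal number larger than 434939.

Solve n(3n−2) > 434939 for integer n.
The largest n with value ≤ 434939 is 381 (since 434721 ≤ 434939 < 437008), so the first above is n = 382, value 437008.

437008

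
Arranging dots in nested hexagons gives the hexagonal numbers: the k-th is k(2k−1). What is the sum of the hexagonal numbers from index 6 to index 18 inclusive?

3952

Σ i(2i−1) = 2Σi² − Σi over i = 6..18.
Σi = 171 − 15 = 156 and Σi² = 2109 − 55 = 2054.
2·2054 − 1·156 = 3952.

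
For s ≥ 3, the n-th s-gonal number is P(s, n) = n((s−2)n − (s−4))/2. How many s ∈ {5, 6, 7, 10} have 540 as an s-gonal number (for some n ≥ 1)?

2

s = 5: P(5, 19) = 532 and P(5, 20) = 590; 540 is not s-gonal.
s = 6: P(6, 16) = 496 and P(6, 17) = 561; 540 is not s-gonal.
s = 7: P(7, 15) = 540. ✓
s = 10: P(10, 12) = 540. ✓
Hits: s ∈ {7, 10} → 2.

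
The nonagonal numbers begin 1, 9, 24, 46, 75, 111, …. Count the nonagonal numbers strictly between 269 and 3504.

The n-th nonagonal number is n(7n−5)/2.
Smallest index with value > 269: n = 10 (giving 325).
Largest index with value < 3504: n = 31 (giving 3286).
Indices 10 through 31: 22 terms.

22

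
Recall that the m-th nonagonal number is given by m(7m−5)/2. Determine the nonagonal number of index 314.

344301

The 314th nonagonal number is n(7n−5)/2 with n = 314.
314·(7·314 − 5)/2 = 314·2193/2 = 344301.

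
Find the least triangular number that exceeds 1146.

Solve n(n+1)/2 > 1146 for integer n.
The largest n with value ≤ 1146 is 47 (since 1128 ≤ 1146 < 1176), so the first above is n = 48, value 1176.

1176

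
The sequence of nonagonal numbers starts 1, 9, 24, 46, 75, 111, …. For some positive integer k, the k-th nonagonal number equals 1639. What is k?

Set n(7n−5)/2 = 1639, giving 7n² − 5n − 3278 = 0.
So n = (5 + 303) / 14 = 308/14 = 22.
Check: 22·(7·22 − 5)/2 = 1639. ✓

22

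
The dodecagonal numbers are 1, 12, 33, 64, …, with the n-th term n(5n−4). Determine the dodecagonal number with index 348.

348·(5·348 − 4) = 348·1736 = 604128.

604128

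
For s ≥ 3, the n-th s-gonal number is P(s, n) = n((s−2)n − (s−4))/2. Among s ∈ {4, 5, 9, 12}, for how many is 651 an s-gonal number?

2

s = 4: P(4, 25) = 625 and P(4, 26) = 676; 651 is not s-gonal.
s = 5: P(5, 21) = 651. ✓
s = 9: P(9, 14) = 651. ✓
s = 12: P(12, 11) = 561 and P(12, 12) = 672; 651 is not s-gonal.
Hits: s ∈ {5, 9} → 2.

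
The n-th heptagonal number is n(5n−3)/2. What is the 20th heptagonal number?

The 20th heptagonal number is n(5n−3)/2 with n = 20.
20·(5·20 − 3)/2 = 20·97/2 = 970.

970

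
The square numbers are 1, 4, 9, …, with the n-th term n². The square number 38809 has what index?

197

We need n² = 38809, so n = √38809 = 197.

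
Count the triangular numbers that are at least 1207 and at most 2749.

The n-th triangular number is n(n+1)/2.
Smallest index with value ≥ 1207: n = 49 (giving 1225).
Largest index with value ≤ 2749: n = 73 (giving 2701).
Indices 49 through 73: 25 terms.

25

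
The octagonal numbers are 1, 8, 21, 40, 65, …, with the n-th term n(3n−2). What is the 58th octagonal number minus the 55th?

58·(3·58 − 2) = 9976 and 55·(3·55 − 2) = 8965.
Difference: 9976 − 8965 = 1011.

1011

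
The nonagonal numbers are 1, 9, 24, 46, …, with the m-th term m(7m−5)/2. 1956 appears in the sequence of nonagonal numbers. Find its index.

Set n(7n−5)/2 = 1956, giving 7n² − 5n − 3912 = 0.
The discriminant is 25 + 56·1956 = 109561, and √109561 = 331.
So n = (5 + 331) / 14 = 336/14 = 24.

24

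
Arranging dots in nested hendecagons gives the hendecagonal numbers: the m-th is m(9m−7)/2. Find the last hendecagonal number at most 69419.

68758

Solve n(9n−7)/2 ≤ 69419 for integer n.
n = 124 gives 68758 ≤ 69419, while n = 125 gives 69875 > 69419; so the answer is 68758.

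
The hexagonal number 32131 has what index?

Set n(2n−1) = 32131, giving 2n² − n − 32131 = 0.
The discriminant is 1 + 8·32131 = 257049, and √257049 = 507.
So n = (1 + 507) / 4 = 508/4 = 127.
Check: 127·(2·127 − 1) = 32131. ✓

127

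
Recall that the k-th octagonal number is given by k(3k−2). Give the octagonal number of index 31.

31·(3·31 − 2) = 31·91 = 2821.

2821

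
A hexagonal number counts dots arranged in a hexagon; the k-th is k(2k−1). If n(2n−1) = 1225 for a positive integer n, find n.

25

Set n(2n−1) = 1225, giving 2n² − n − 1225 = 0.
The discriminant is 1 + 8·1225 = 9801, and √9801 = 99.
So n = (1 + 99) / 4 = 100/4 = 25.
Check: 25·(2·25 − 1) = 1225. ✓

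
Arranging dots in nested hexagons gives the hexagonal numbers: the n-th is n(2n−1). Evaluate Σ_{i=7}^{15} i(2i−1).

2199

Σ i(2i−1) = 2Σi² − Σi over i = 7..15.
Σi = 120 − 21 = 99 and Σi² = 1240 − 91 = 1149.
2·1149 − 1·99 = 2199.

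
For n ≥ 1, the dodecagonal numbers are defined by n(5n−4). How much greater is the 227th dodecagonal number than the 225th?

4512

227·(5·227 − 4) = 256737 and 225·(5·225 − 4) = 252225.
Difference: 256737 − 252225 = 4512.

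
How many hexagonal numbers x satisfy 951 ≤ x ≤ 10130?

49

The n-th hexagonal number is n(2n−1).
Smallest index with value ≥ 951: n = 23 (giving 1035).
Largest index with value ≤ 10130: n = 71 (giving 10011).
Indices 23 through 71: 49 terms.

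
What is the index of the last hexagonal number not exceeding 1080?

Solve n(2n−1) ≤ 1080 for integer n.
n = 23 gives 1035 ≤ 1080, while n = 24 gives 1128 > 1080; so the answer is index 23.

23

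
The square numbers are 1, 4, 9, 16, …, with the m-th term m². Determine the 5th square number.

The 5th square number is n² with n = 5.
5² = 25.

25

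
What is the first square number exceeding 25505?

25600

Solve n² > 25505 for integer n.
The largest n with value ≤ 25505 is 159 (since 25281 ≤ 25505 < 25600), so the first above is n = 160, value 25600.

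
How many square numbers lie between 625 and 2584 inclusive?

26

The n-th square number is n².
Smallest index with value ≥ 625: n = 25 (giving 625).
Largest index with value ≤ 2584: n = 50 (giving 2500).
Indices 25 through 50: 26 terms.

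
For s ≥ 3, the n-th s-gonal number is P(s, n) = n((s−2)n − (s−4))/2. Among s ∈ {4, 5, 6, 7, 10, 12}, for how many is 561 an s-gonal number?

s = 4: P(4, 23) = 529 and P(4, 24) = 576; 561 is not s-gonal.
s = 5: P(5, 19) = 532 and P(5, 20) = 590; 561 is not s-gonal.
s = 6: P(6, 17) = 561. ✓
s = 7: P(7, 15) = 540 and P(7, 16) = 616; 561 is not s-gonal.
s = 10: P(10, 12) = 540 and P(10, 13) = 637; 561 is not s-gonal.
s = 12: P(12, 11) = 561. ✓
Hits: s ∈ {6, 12} → 2.

2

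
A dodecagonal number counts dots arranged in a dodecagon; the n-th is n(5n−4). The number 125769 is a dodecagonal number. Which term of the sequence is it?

159

Set n(5n−4) = 125769, giving 5n² − 4n − 125769 = 0.
So n = (4 + 1586) / 10 = 1590/10 = 159.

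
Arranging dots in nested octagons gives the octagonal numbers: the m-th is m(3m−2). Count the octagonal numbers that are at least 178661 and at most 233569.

The n-th octagonal number is n(3n−2).
Smallest index with value ≥ 178661: n = 245 (giving 179585).
Largest index with value ≤ 233569: n = 279 (giving 232965).
Indices 245 through 279: 35 terms.

35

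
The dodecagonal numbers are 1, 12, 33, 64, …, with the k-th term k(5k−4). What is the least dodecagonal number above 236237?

Solve n(5n−4) > 236237 for integer n.
The largest n with value ≤ 236237 is 217 (since 234577 ≤ 236237 < 236748), so the first above is n = 218, value 236748.

236748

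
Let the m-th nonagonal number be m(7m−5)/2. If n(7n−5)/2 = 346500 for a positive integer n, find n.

315

Set n(7n−5)/2 = 346500, giving 7n² − 5n − 693000 = 0.
The discriminant is 25 + 56·346500 = 19404025, and √19404025 = 4405.
So n = (5 + 4405) / 14 = 4410/14 = 315.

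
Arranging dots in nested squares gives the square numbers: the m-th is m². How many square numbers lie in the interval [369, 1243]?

The n-th square number is n².
Smallest index with value ≥ 369: n = 20 (giving 400).
Largest index with value ≤ 1243: n = 35 (giving 1225).
Indices 20 through 35: 16 terms.

16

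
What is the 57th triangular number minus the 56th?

57

Consecutive triangular numbers differ by n: T_{57} − T_{56} = 57.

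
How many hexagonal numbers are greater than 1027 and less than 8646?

The n-th hexagonal number is n(2n−1).
Smallest index with value > 1027: n = 23 (giving 1035).
Largest index with value < 8646: n = 65 (giving 8385).
Indices 23 through 65: 43 terms.

43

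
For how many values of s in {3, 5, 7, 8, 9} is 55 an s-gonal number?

s = 3: P(3, 10) = 55. ✓
s = 5: P(5, 6) = 51 and P(5, 7) = 70; 55 is not s-gonal.
s = 7: P(7, 5) = 55. ✓
s = 8: P(8, 4) = 40 and P(8, 5) = 65; 55 is not s-gonal.
s = 9: P(9, 4) = 46 and P(9, 5) = 75; 55 is not s-gonal.
Hits: s ∈ {3, 7} → 2.

2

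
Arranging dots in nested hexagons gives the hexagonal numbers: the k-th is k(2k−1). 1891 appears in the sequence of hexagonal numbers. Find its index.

31

Set n(2n−1) = 1891, giving 2n² − n − 1891 = 0.
The discriminant is 1 + 8·1891 = 15129, and √15129 = 123.
So n = (1 + 123) / 4 = 124/4 = 31.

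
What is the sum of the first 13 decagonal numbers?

Σ i(4i−3) = 4Σi² − 3Σi over i = 1..13.
Σi = 91 and Σi² = 819.
4·819 − 3·91 = 3003.

3003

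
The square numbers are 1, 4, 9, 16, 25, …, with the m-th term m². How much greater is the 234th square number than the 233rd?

n² − (n−1)² = 2n − 1, so 234² − 233² = 2·234 − 1 = 467.

467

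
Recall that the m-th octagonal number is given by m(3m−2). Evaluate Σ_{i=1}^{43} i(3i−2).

Σ i(3i−2) = 3Σi² − 2Σi over i = 1..43.
Σi = 946 and Σi² = 27434.
3·27434 − 2·946 = 80410.

80410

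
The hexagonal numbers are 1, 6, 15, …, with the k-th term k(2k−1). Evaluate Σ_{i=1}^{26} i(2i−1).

Σ i(2i−1) = 2Σi² − Σi over i = 1..26.
Σi = 351 and Σi² = 6201.
2·6201 − 1·351 = 12051.

12051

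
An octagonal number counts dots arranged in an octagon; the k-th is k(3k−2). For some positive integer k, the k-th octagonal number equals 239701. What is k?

Set n(3n−2) = 239701, giving 3n² − 2n − 239701 = 0.
The discriminant is 4 + 12·239701 = 2876416, and √2876416 = 1696.
So n = (2 + 1696) / 6 = 1698/6 = 283.

283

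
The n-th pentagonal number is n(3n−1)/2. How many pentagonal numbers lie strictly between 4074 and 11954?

37

The n-th pentagonal number is n(3n−1)/2.
Smallest index with value > 4074: n = 53 (giving 4187).
Largest index with value < 11954: n = 89 (giving 11837).
Indices 53 through 89: 37 terms.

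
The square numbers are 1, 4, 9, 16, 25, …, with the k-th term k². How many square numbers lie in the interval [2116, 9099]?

The n-th square number is n².
Smallest index with value ≥ 2116: n = 46 (giving 2116).
Largest index with value ≤ 9099: n = 95 (giving 9025).
Indices 46 through 95: 50 terms.

50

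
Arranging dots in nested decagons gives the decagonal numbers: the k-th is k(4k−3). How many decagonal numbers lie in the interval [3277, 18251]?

The n-th decagonal number is n(4n−3).
Smallest index with value ≥ 3277: n = 29 (giving 3277).
Largest index with value ≤ 18251: n = 67 (giving 17755).
Indices 29 through 67: 39 terms.

39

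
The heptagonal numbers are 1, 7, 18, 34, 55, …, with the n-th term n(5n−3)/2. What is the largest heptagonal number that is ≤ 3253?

3186

Solve n(5n−3)/2 ≤ 3253 for integer n.
n = 36 gives 3186 ≤ 3253, while n = 37 gives 3367 > 3253; so the answer is 3186.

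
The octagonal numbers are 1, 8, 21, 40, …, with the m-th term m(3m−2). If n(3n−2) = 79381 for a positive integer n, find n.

163

Set n(3n−2) = 79381, giving 3n² − 2n − 79381 = 0.
The discriminant is 4 + 12·79381 = 952576, and √952576 = 976.
So n = (2 + 976) / 6 = 978/6 = 163.
Check: 163·(3·163 − 2) = 79381. ✓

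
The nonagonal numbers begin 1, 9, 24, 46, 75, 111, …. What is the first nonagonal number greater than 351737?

353139

Solve n(7n−5)/2 > 351737 for integer n.
The largest n with value ≤ 351737 is 317 (since 350919 ≤ 351737 < 353139), so the first above is n = 318, value 353139.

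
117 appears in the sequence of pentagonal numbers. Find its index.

Set n(3n−1)/2 = 117, giving 3n² − n − 234 = 0.
The discriminant is 1 + 24·117 = 2809, and √2809 = 53.
So n = (1 + 53) / 6 = 54/6 = 9.

9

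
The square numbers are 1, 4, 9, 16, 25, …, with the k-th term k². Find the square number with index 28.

The 28th square number is n² with n = 28.
28² = 784.

784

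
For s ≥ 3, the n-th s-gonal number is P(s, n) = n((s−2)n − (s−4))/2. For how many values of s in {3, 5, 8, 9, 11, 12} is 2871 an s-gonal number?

s = 3: P(3, 75) = 2850 and P(3, 76) = 2926; 2871 is not s-gonal.
s = 5: P(5, 43) = 2752 and P(5, 44) = 2882; 2871 is not s-gonal.
s = 8: P(8, 31) = 2821 and P(8, 32) = 3008; 2871 is not s-gonal.
s = 9: P(9, 29) = 2871. ✓
s = 11: P(11, 25) = 2725 and P(11, 26) = 2951; 2871 is not s-gonal.
s = 12: P(12, 24) = 2784 and P(12, 25) = 3025; 2871 is not s-gonal.
Hits: s ∈ {9} → 1.

1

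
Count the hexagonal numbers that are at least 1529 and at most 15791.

62

The n-th hexagonal number is n(2n−1).
Smallest index with value ≥ 1529: n = 28 (giving 1540).
Largest index with value ≤ 15791: n = 89 (giving 15753).
Indices 28 through 89: 62 terms.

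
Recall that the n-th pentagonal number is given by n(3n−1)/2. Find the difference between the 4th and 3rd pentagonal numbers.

10

Consecutive pentagonal numbers differ by 3n − 2: here 3·4 − 2 = 10.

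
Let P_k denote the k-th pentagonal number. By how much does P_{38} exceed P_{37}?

112

Consecutive pentagonal numbers differ by 3n − 2: here 3·38 − 2 = 112.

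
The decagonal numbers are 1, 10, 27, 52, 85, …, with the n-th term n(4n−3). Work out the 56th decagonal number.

The 56th decagonal number is n(4n−3) with n = 56.
56·(4·56 − 3) = 56·221 = 12376.

12376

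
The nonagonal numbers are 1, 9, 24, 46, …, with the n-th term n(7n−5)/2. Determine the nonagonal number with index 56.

10836

The 56th nonagonal number is n(7n−5)/2 with n = 56.
56·(7·56 − 5)/2 = 56·387/2 = 10836.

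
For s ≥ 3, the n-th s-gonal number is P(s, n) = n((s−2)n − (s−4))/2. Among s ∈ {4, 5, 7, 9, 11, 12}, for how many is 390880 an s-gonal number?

1

s = 4: P(4, 625) = 390625 and P(4, 626) = 391876; 390880 is not s-gonal.
s = 5: P(5, 510) = 389895 and P(5, 511) = 391426; 390880 is not s-gonal.
s = 7: P(7, 395) = 389470 and P(7, 396) = 391446; 390880 is not s-gonal.
s = 9: P(9, 334) = 389611 and P(9, 335) = 391950; 390880 is not s-gonal.
s = 11: P(11, 295) = 390580 and P(11, 296) = 393236; 390880 is not s-gonal.
s = 12: P(12, 280) = 390880. ✓
Hits: s ∈ {12} → 1.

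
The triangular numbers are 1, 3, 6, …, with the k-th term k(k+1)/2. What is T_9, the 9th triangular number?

The 9th triangular number is n(n+1)/2 with n = 9.
9·10/2 = 90/2 = 45.

45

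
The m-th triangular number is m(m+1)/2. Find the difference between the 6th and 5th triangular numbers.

Consecutive triangular numbers differ by n: T_{6} − T_{5} = 6.

6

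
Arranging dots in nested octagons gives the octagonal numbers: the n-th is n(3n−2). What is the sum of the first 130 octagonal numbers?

2205385

Σ i(3i−2) = 3Σi² − 2Σi over i = 1..130.
Σi = 8515 and Σi² = 740805.
3·740805 − 2·8515 = 2205385.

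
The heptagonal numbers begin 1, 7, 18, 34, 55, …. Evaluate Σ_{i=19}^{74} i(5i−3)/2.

335384

Σ i(5i−3)/2 = (5Σi² − 3Σi) / 2 over i = 19..74.
Σi = 2775 − 171 = 2604 and Σi² = 137825 − 2109 = 135716.
(5·135716 − 3·2604) / 2 = 670768/2 = 335384.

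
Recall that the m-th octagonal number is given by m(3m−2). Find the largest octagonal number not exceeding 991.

936

Solve n(3n−2) ≤ 991 for integer n.
n = 18 gives 936 ≤ 991, while n = 19 gives 1045 > 991; so the answer is 936.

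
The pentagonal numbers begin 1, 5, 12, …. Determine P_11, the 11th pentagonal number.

176

11·(3·11 − 1)/2 = 11·32/2 = 11·16 = 176.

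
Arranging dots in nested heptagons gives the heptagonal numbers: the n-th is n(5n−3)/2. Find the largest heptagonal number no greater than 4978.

Solve n(5n−3)/2 ≤ 4978 for integer n.
n = 44 gives 4774 ≤ 4978, while n = 45 gives 4995 > 4978; so the answer is 4774.

4774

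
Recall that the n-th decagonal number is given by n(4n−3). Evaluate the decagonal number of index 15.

The 15th decagonal number is n(4n−3) with n = 15.
15·(4·15 − 3) = 15·57 = 855.

855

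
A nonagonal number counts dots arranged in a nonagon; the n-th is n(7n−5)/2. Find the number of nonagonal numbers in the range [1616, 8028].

The n-th nonagonal number is n(7n−5)/2.
Smallest index with value ≥ 1616: n = 22 (giving 1639).
Largest index with value ≤ 8028: n = 48 (giving 7944).
Indices 22 through 48: 27 terms.

27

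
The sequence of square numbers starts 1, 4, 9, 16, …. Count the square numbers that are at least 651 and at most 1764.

The n-th square number is n².
Smallest index with value ≥ 651: n = 26 (giving 676).
Largest index with value ≤ 1764: n = 42 (giving 1764).
Indices 26 through 42: 17 terms.

17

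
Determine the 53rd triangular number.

1431

53·54/2 = 2862/2 = 1431.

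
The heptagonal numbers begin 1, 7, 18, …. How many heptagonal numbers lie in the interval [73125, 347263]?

The n-th heptagonal number is n(5n−3)/2.
Smallest index with value ≥ 73125: n = 172 (giving 73702).
Largest index with value ≤ 347263: n = 373 (giving 347263).
Indices 172 through 373: 202 terms.

202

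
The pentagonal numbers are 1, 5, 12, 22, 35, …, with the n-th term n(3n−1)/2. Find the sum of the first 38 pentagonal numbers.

28158

Σ i(3i−1)/2 = (3Σi² − Σi) / 2 over i = 1..38.
Σi = 741 and Σi² = 19019.
(3·19019 − 1·741) / 2 = 56316/2 = 28158.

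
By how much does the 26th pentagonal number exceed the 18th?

26·(3·26 − 1)/2 = 1001 and 18·(3·18 − 1)/2 = 477.
Difference: 1001 − 477 = 524.

524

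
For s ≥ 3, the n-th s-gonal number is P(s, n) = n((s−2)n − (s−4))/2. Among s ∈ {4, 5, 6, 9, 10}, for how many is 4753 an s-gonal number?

s = 4: P(4, 68) = 4624 and P(4, 69) = 4761; 4753 is not s-gonal.
s = 5: P(5, 56) = 4676 and P(5, 57) = 4845; 4753 is not s-gonal.
s = 6: P(6, 49) = 4753. ✓
s = 9: P(9, 37) = 4699 and P(9, 38) = 4959; 4753 is not s-gonal.
s = 10: P(10, 34) = 4522 and P(10, 35) = 4795; 4753 is not s-gonal.
Hits: s ∈ {6} → 1.

1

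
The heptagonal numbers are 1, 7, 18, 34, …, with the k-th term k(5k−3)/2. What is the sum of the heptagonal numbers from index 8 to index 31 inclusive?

Σ i(5i−3)/2 = (5Σi² − 3Σi) / 2 over i = 8..31.
Σi = 496 − 28 = 468 and Σi² = 10416 − 140 = 10276.
(5·10276 − 3·468) / 2 = 49976/2 = 24988.

24988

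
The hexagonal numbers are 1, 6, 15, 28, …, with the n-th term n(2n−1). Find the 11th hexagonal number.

231

The 11th hexagonal number is n(2n−1) with n = 11.
11·(2·11 − 1) = 11·21 = 231.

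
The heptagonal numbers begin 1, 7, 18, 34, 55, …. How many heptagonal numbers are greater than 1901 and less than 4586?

The n-th heptagonal number is n(5n−3)/2.
Smallest index with value > 1901: n = 28 (giving 1918).
Largest index with value < 4586: n = 43 (giving 4558).
Indices 28 through 43: 16 terms.

16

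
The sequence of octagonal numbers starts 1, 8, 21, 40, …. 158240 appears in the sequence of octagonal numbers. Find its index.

230

Set n(3n−2) = 158240, giving 3n² − 2n − 158240 = 0.
So n = (2 + 1378) / 6 = 1380/6 = 230.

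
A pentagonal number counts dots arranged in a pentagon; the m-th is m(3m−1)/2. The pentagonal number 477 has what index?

Set n(3n−1)/2 = 477, giving 3n² − n − 954 = 0.
So n = (1 + 107) / 6 = 108/6 = 18.
Check: 18·(3·18 − 1)/2 = 477. ✓

18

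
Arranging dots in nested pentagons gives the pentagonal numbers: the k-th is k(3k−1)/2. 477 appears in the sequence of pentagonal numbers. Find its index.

Set n(3n−1)/2 = 477, giving 3n² − n − 954 = 0.
The discriminant is 1 + 24·477 = 11449, and √11449 = 107.
So n = (1 + 107) / 6 = 108/6 = 18.
Check: 18·(3·18 − 1)/2 = 477. ✓

18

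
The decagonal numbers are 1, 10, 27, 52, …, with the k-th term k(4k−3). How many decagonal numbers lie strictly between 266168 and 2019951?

The n-th decagonal number is n(4n−3).
Smallest index with value > 266168: n = 259 (giving 267547).
Largest index with value < 2019951: n = 710 (giving 2014270).
Indices 259 through 710: 452 terms.

452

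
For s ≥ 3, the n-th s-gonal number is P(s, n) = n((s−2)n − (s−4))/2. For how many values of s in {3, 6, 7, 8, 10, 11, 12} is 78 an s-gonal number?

s = 3: P(3, 12) = 78. ✓
s = 6: P(6, 6) = 66 and P(6, 7) = 91; 78 is not s-gonal.
s = 7: P(7, 5) = 55 and P(7, 6) = 81; 78 is not s-gonal.
s = 8: P(8, 5) = 65 and P(8, 6) = 96; 78 is not s-gonal.
s = 10: P(10, 4) = 52 and P(10, 5) = 85; 78 is not s-gonal.
s = 11: P(11, 4) = 58 and P(11, 5) = 95; 78 is not s-gonal.
s = 12: P(12, 4) = 64 and P(12, 5) = 105; 78 is not s-gonal.
Hits: s ∈ {3} → 1.

1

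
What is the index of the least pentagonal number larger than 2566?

42

Solve n(3n−1)/2 > 2566 for integer n.
The largest n with value ≤ 2566 is 41 (since 2501 ≤ 2566 < 2625), so the first above is n = 42, value 2625.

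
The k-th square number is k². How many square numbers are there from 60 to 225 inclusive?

8

The n-th square number is n².
Smallest index with value ≥ 60: n = 8 (giving 64).
Largest index with value ≤ 225: n = 15 (giving 225).
Indices 8 through 15: 8 terms.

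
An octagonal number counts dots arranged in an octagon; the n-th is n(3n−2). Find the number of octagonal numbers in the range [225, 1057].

11

The n-th octagonal number is n(3n−2).
Smallest index with value ≥ 225: n = 9 (giving 225).
Largest index with value ≤ 1057: n = 19 (giving 1045).
Indices 9 through 19: 11 terms.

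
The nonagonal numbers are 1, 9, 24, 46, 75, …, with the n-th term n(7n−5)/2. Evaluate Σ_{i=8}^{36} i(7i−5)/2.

54636

Σ i(7i−5)/2 = (7Σi² − 5Σi) / 2 over i = 8..36.
Σi = 666 − 28 = 638 and Σi² = 16206 − 140 = 16066.
(7·16066 − 5·638) / 2 = 109272/2 = 54636.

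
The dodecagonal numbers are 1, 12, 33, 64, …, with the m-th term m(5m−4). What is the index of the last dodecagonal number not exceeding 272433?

233

Solve n(5n−4) ≤ 272433 for integer n.
n = 233 gives 270513 ≤ 272433, while n = 234 gives 272844 > 272433; so the answer is index 233.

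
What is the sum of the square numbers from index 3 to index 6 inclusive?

86

Σ_{i=3}^{6} i² = 91 − 5 = 86.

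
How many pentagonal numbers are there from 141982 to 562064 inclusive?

305

The n-th pentagonal number is n(3n−1)/2.
Smallest index with value ≥ 141982: n = 308 (giving 142142).
Largest index with value ≤ 562064: n = 612 (giving 561510).
Indices 308 through 612: 305 terms.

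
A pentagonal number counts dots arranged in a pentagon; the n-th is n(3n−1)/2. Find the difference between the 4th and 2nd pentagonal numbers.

4·(3·4 − 1)/2 = 22 and 2·(3·2 − 1)/2 = 5.
Difference: 22 − 5 = 17.

17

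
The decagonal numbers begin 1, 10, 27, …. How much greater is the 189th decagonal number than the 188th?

Consecutive decagonal numbers differ by 8n − 7: here 8·189 − 7 = 1505.

1505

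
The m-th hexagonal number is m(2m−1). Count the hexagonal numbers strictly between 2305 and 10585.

The n-th hexagonal number is n(2n−1).
Smallest index with value > 2305: n = 35 (giving 2415).
Largest index with value < 10585: n = 72 (giving 10296).
Indices 35 through 72: 38 terms.

38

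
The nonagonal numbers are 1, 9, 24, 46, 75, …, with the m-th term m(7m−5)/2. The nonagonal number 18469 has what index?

73

Set n(7n−5)/2 = 18469, giving 7n² − 5n − 36938 = 0.
So n = (5 + 1017) / 14 = 1022/14 = 73.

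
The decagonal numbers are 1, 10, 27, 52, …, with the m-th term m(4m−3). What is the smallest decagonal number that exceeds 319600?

321772

Solve n(4n−3) > 319600 for integer n.
The largest n with value ≤ 319600 is 283 (since 319507 ≤ 319600 < 321772), so the first above is n = 284, value 321772.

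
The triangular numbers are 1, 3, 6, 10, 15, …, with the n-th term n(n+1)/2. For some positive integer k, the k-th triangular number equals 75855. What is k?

389

Set n(n+1)/2 = 75855, giving n² + n − 151710 = 0.
The discriminant is 1 + 8·75855 = 606841, and √606841 = 779.
So n = (-1 + 779) / 2 = 778/2 = 389.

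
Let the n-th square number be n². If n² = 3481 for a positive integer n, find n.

We need n² = 3481, so n = √3481 = 59.

59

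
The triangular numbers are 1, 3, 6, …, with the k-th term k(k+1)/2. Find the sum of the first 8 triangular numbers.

120

Σ i(i+1)/2 = (Σi² + Σi) / 2 over i = 1..8.
Σi = 36 and Σi² = 204.
(1·204 + 1·36) / 2 = 240/2 = 120.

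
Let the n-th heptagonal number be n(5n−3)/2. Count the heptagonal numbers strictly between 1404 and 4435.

18

The n-th heptagonal number is n(5n−3)/2.
Smallest index with value > 1404: n = 25 (giving 1525).
Largest index with value < 4435: n = 42 (giving 4347).
Indices 25 through 42: 18 terms.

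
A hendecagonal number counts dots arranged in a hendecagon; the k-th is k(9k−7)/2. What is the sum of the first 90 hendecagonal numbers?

Σ i(9i−7)/2 = (9Σi² − 7Σi) / 2 over i = 1..90.
Σi = 4095 and Σi² = 247065.
(9·247065 − 7·4095) / 2 = 2194920/2 = 1097460.

1097460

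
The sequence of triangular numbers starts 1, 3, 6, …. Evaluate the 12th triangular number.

The 12th triangular number is n(n+1)/2 with n = 12.
12·13/2 = 156/2 = 78.

78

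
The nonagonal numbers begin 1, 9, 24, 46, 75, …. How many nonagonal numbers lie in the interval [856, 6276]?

The n-th nonagonal number is n(7n−5)/2.
Smallest index with value ≥ 856: n = 16 (giving 856).
Largest index with value ≤ 6276: n = 42 (giving 6069).
Indices 16 through 42: 27 terms.

27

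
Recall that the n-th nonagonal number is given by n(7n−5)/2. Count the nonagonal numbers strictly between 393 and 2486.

The n-th nonagonal number is n(7n−5)/2.
Smallest index with value > 393: n = 11 (giving 396).
Largest index with value < 2486: n = 27 (giving 2484).
Indices 11 through 27: 17 terms.

17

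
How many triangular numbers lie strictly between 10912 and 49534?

The n-th triangular number is n(n+1)/2.
Smallest index with value > 10912: n = 148 (giving 11026).
Largest index with value < 49534: n = 314 (giving 49455).
Indices 148 through 314: 167 terms.

167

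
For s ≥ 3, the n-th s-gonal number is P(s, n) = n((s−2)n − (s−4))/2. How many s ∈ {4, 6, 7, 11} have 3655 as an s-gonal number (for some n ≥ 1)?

1

s = 4: P(4, 60) = 3600 and P(4, 61) = 3721; 3655 is not s-gonal.
s = 6: P(6, 43) = 3655. ✓
s = 7: P(7, 38) = 3553 and P(7, 39) = 3744; 3655 is not s-gonal.
s = 11: P(11, 28) = 3430 and P(11, 29) = 3683; 3655 is not s-gonal.
Hits: s ∈ {6} → 1.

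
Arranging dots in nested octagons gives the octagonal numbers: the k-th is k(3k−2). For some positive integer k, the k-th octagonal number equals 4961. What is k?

Set n(3n−2) = 4961, giving 3n² − 2n − 4961 = 0.
So n = (2 + 244) / 6 = 246/6 = 41.

41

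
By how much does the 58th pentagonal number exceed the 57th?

Consecutive pentagonal numbers differ by 3n − 2: here 3·58 − 2 = 172.

172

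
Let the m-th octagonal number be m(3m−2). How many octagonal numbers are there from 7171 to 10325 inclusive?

The n-th octagonal number is n(3n−2).
Smallest index with value ≥ 7171: n = 50 (giving 7400).
Largest index with value ≤ 10325: n = 59 (giving 10325).
Indices 50 through 59: 10 terms.

10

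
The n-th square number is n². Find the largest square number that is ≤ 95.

81

Solve n² ≤ 95 for integer n.
n = 9 gives 81 ≤ 95, while n = 10 gives 100 > 95; so the answer is 81.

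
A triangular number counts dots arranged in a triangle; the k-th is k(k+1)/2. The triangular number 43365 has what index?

294

Set n(n+1)/2 = 43365, giving n² + n − 86730 = 0.
So n = (-1 + 589) / 2 = 588/2 = 294.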